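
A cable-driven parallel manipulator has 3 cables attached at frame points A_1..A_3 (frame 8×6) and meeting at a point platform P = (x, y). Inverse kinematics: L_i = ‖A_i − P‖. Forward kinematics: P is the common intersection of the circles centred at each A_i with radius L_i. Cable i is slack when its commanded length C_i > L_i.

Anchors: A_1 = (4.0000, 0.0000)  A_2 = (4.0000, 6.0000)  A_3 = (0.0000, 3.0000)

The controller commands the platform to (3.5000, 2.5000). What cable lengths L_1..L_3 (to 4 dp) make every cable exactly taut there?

L_1 = √((4.0000−3.5000)² + (0.0000−2.5000)²) = 2.5495
L_2 = √((4.0000−3.5000)² + (6.0000−2.5000)²) = 3.5355
L_3 = √((0.0000−3.5000)² + (3.0000−2.5000)²) = 3.5355

(2.5495, 3.5355, 3.5355)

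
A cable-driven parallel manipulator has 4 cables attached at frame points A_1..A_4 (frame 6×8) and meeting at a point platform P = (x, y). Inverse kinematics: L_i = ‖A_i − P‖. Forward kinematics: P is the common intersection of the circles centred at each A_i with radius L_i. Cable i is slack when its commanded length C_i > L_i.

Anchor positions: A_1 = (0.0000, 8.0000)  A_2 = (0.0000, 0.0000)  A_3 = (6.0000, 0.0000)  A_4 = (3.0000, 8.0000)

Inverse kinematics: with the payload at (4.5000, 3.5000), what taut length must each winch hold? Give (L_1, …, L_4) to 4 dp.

(6.3640, 5.7009, 3.8079, 4.7434)

cable 1: Δx=-4.5000, Δy=4.5000; L_1 = √(Δx²+Δy²) = 6.3640
cable 2: Δx=-4.5000, Δy=-3.5000; L_2 = √(Δx²+Δy²) = 5.7009
cable 3: Δx=1.5000, Δy=-3.5000; L_3 = √(Δx²+Δy²) = 3.8079
cable 4: Δx=-1.5000, Δy=4.5000; L_4 = √(Δx²+Δy²) = 4.7434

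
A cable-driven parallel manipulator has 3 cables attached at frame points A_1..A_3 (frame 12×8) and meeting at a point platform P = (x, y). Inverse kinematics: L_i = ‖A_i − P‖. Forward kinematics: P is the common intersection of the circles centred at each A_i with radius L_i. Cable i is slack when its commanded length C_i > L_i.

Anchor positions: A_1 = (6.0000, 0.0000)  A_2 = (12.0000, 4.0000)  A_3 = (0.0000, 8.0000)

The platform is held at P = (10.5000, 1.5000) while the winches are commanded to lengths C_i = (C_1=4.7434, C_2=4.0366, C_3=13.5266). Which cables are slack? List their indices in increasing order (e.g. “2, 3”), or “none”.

i=1: geometric 4.7434 vs commanded 4.7434 ⇒ taut
i=2: geometric 2.9155 vs commanded 4.0366 ⇒ slack
i=3: geometric 12.3491 vs commanded 13.5266 ⇒ slack

2, 3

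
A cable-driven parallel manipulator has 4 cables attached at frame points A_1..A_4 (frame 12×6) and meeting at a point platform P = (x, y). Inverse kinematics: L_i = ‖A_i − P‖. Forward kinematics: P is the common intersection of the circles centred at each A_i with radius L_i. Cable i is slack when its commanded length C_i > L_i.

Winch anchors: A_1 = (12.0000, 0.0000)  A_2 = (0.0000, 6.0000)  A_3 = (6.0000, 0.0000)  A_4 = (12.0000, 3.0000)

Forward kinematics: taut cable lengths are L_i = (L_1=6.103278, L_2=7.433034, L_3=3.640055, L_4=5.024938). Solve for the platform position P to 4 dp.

expand ‖A_i−P‖²=L_i² and subtract eq 1 (c_i ≔ ‖A_i‖²−L_i²)
c_1 = 144.0000+0.0000−37.2500 = 106.7500
eq1−eq2 → [24.0000  -12.0000]·P = 126.0000
eq1−eq3 → [12.0000  0.0000]·P = 84.0000
eq1−eq4 → [0.0000  -6.0000]·P = -21.0000
2×2 solve → P = (7.0000, 3.5000)
check cable 4: ‖A_4−P‖² = 25.2500 ≈ L_4² = 25.2500 ✓

(7.0000, 3.5000)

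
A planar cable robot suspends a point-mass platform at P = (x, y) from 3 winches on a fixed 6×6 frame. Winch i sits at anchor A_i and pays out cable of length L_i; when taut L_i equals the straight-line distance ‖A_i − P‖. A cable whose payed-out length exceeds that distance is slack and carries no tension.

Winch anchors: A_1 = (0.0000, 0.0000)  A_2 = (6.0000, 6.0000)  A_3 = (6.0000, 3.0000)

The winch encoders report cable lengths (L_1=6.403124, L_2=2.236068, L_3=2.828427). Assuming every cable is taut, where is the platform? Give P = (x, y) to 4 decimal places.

(4.0000, 5.0000)

circle eqns → linear via eq_j − eq_1; set c_j = A_j·A_j − L_j²
c_1 = 0.0000+0.0000−41.0000 = -41.0000
-12.0000·x − 12.0000·y = c_1−c_2 = -108.0000
-12.0000·x − 6.0000·y = c_1−c_3 = -78.0000
solve first two rows → x=4.0000, y=5.0000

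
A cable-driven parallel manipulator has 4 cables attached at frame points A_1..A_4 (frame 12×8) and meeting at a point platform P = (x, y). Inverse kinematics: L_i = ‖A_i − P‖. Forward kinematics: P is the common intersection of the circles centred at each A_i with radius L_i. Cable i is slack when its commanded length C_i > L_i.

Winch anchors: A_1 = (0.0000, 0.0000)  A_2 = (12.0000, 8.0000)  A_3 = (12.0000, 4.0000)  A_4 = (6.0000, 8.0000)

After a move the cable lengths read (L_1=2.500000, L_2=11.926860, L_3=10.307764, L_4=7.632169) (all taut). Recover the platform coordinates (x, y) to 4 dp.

circle eqns → linear via eq_j − eq_1; set c_j = A_j·A_j − L_j²
c_1 = 0.0000+0.0000−6.2500 = -6.2500
-24.0000·x − 16.0000·y = c_1−c_2 = -72.0000
-24.0000·x − 8.0000·y = c_1−c_3 = -60.0000
-12.0000·x − 16.0000·y = c_1−c_4 = -48.0000
solve first two rows → x=2.0000, y=1.5000
check cable 4: ‖A_4−P‖² = 58.2500 ≈ L_4² = 58.2500 ✓

(2.0000, 1.5000)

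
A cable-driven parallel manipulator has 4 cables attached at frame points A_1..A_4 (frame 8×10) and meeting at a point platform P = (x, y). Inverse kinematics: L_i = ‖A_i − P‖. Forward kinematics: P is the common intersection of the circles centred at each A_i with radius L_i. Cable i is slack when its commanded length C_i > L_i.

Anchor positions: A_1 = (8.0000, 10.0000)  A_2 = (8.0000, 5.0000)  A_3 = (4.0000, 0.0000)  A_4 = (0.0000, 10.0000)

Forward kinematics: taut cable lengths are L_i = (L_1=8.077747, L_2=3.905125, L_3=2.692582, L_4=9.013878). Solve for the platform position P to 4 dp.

circle eqns → linear via eq_j − eq_1; set k_j = A_j·A_j − L_j²
k_1 = 64.0000+100.0000−65.2500 = 98.7500
0.0000·x + 10.0000·y = k_1−k_2 = 25.0000
8.0000·x + 20.0000·y = k_1−k_3 = 90.0000
16.0000·x + 0.0000·y = k_1−k_4 = 80.0000
solve first two rows → x=5.0000, y=2.5000
check cable 4: ‖A_4−P‖² = 81.2500 ≈ L_4² = 81.2500 ✓

(5.0000, 2.5000)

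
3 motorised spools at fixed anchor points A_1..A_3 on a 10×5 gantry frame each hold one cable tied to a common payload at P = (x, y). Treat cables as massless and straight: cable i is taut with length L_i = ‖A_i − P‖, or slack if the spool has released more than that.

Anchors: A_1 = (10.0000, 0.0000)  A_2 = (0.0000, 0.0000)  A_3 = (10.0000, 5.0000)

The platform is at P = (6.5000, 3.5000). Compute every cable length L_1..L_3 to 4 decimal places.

L_1: Δ = A_1−P = (3.5000, -3.5000) → ‖Δ‖ = √24.5000 = 4.9497
L_2: Δ = A_2−P = (-6.5000, -3.5000) → ‖Δ‖ = √54.5000 = 7.3824
L_3: Δ = A_3−P = (3.5000, 1.5000) → ‖Δ‖ = √14.5000 = 3.8079

(4.9497, 7.3824, 3.8079)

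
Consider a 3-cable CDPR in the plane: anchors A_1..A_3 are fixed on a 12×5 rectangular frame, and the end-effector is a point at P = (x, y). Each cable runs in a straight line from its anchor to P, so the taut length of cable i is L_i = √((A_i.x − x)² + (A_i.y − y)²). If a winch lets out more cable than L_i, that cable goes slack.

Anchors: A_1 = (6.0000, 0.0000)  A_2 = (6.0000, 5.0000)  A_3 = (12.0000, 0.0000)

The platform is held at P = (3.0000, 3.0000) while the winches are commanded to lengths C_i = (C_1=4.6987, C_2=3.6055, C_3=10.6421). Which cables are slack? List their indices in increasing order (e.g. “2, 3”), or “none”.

cable 1: √((3.0000)²+(-3.0000)²)=4.2426, C_1=4.6987: slack
cable 2: √((3.0000)²+(2.0000)²)=3.6056, C_2=3.6055: taut
cable 3: √((9.0000)²+(-3.0000)²)=9.4868, C_3=10.6421: slack

1, 3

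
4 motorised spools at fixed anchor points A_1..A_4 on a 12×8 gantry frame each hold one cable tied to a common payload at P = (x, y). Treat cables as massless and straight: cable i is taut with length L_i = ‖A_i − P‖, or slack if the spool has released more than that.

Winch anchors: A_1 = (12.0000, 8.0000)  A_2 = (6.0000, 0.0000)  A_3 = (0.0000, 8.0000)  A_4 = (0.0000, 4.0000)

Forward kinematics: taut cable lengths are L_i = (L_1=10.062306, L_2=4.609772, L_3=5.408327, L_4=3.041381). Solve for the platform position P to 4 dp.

(3.0000, 3.5000)

circle eqns → linear via eq_j − eq_1; set c_j = A_j·A_j − L_j²
c_1 = 144.0000+64.0000−101.2500 = 106.7500
12.0000·x + 16.0000·y = c_1−c_2 = 92.0000
24.0000·x + 0.0000·y = c_1−c_3 = 72.0000
24.0000·x + 8.0000·y = c_1−c_4 = 100.0000
solve first two rows → x=3.0000, y=3.5000
check cable 4: ‖A_4−P‖² = 9.2500 ≈ L_4² = 9.2500 ✓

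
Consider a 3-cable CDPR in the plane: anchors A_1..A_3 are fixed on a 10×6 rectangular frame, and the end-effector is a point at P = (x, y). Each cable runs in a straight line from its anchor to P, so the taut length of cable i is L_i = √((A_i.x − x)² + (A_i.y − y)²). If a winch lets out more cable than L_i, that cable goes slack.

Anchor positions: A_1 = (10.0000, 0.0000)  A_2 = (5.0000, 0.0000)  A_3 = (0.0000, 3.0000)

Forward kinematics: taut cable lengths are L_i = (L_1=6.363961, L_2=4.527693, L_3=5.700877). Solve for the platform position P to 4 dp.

expand ‖A_i−P‖²=L_i² and subtract eq 1 (q_i ≔ ‖A_i‖²−L_i²)
q_1 = 100.0000+0.0000−40.5000 = 59.5000
eq1−eq2 → [10.0000  0.0000]·P = 55.0000
eq1−eq3 → [20.0000  -6.0000]·P = 83.0000
2×2 solve → P = (5.5000, 4.5000)

(5.5000, 4.5000)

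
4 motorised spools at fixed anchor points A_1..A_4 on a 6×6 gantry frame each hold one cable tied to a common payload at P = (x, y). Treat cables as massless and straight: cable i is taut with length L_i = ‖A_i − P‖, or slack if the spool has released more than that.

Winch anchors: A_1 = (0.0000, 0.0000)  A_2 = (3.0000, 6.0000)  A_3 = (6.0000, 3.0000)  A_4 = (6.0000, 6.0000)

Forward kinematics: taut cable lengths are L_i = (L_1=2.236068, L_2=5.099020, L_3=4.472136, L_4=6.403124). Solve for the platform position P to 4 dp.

(2.0000, 1.0000)

each cable: (A_i−P)·(A_i−P) = L_i²; let c_i = ‖A_i‖²−L_i²
c_1 = 0.0000+0.0000−5.0000 = -5.0000
row 1: -6.0000x − 12.0000y = -24.0000  (c_2=19.0000)
row 2: -12.0000x − 6.0000y = -30.0000  (c_3=25.0000)
row 3: -12.0000x − 12.0000y = -36.0000  (c_4=31.0000)
Cramer on rows 1–2 → x = 2.0000, y = 1.0000
check cable 4: ‖A_4−P‖² = 41.0000 ≈ L_4² = 41.0000 ✓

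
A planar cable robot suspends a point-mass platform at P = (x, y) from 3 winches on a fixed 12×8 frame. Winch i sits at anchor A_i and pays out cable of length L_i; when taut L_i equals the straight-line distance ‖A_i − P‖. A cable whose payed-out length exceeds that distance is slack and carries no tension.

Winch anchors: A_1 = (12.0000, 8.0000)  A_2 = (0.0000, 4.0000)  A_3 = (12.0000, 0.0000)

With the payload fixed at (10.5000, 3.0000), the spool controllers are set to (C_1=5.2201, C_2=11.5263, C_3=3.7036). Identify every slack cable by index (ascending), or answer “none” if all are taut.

cable 1: √((1.5000)²+(5.0000)²)=5.2202, C_1=5.2201: taut
cable 2: √((-10.5000)²+(1.0000)²)=10.5475, C_2=11.5263: slack
cable 3: √((1.5000)²+(-3.0000)²)=3.3541, C_3=3.7036: slack

2, 3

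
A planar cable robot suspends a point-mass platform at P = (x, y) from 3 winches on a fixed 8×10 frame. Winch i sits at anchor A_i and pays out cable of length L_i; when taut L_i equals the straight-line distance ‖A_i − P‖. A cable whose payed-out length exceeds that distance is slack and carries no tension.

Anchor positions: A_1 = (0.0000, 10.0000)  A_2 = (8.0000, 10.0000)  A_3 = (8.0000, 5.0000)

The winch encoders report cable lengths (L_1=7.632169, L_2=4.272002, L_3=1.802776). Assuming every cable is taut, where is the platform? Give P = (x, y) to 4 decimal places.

(6.5000, 6.0000)

circle eqns → linear via eq_j − eq_1; set c_j = A_j·A_j − L_j²
c_1 = 0.0000+100.0000−58.2500 = 41.7500
-16.0000·x + 0.0000·y = c_1−c_2 = -104.0000
-16.0000·x + 10.0000·y = c_1−c_3 = -44.0000
solve first two rows → x=6.5000, y=6.0000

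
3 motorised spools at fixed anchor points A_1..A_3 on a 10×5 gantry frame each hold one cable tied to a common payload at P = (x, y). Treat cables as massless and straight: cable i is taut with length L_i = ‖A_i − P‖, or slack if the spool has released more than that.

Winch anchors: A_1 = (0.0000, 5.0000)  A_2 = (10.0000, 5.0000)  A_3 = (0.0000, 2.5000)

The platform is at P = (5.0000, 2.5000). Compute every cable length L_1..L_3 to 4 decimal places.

(5.5902, 5.5902, 5.0000)

cable 1: Δx=-5.0000, Δy=2.5000; L_1 = √(Δx²+Δy²) = 5.5902
cable 2: Δx=5.0000, Δy=2.5000; L_2 = √(Δx²+Δy²) = 5.5902
cable 3: Δx=-5.0000, Δy=0.0000; L_3 = √(Δx²+Δy²) = 5.0000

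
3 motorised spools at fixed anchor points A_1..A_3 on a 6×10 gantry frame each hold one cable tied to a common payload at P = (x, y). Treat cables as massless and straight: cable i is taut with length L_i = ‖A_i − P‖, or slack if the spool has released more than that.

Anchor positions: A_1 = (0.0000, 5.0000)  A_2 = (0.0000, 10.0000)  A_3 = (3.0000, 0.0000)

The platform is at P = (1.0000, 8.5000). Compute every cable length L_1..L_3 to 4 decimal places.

(3.6401, 1.8028, 8.7321)

cable 1: Δx=-1.0000, Δy=-3.5000; L_1 = √(Δx²+Δy²) = 3.6401
cable 2: Δx=-1.0000, Δy=1.5000; L_2 = √(Δx²+Δy²) = 1.8028
cable 3: Δx=2.0000, Δy=-8.5000; L_3 = √(Δx²+Δy²) = 8.7321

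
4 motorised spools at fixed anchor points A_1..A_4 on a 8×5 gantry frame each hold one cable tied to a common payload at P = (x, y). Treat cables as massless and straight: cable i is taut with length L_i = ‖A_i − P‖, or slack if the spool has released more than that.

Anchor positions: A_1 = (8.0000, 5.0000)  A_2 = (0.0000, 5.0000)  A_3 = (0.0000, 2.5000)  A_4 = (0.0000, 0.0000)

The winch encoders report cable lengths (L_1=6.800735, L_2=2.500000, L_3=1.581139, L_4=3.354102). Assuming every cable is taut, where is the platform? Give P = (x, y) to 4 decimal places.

expand ‖A_i−P‖²=L_i² and subtract eq 1 (q_i ≔ ‖A_i‖²−L_i²)
q_1 = 64.0000+25.0000−46.2500 = 42.7500
eq1−eq2 → [16.0000  0.0000]·P = 24.0000
eq1−eq3 → [16.0000  5.0000]·P = 39.0000
eq1−eq4 → [16.0000  10.0000]·P = 54.0000
2×2 solve → P = (1.5000, 3.0000)
check cable 4: ‖A_4−P‖² = 11.2500 ≈ L_4² = 11.2500 ✓

(1.5000, 3.0000)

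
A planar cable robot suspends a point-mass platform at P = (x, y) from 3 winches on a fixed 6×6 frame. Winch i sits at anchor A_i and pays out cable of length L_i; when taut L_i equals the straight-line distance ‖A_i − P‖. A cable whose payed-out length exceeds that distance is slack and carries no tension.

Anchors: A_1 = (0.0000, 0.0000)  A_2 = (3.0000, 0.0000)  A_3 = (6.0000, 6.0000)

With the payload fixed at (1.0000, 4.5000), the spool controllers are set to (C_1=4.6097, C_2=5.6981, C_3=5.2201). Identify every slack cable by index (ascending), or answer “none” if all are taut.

cable 1: √((-1.0000)²+(-4.5000)²)=4.6098, C_1=4.6097: taut
cable 2: √((2.0000)²+(-4.5000)²)=4.9244, C_2=5.6981: slack
cable 3: √((5.0000)²+(1.5000)²)=5.2202, C_3=5.2201: taut

2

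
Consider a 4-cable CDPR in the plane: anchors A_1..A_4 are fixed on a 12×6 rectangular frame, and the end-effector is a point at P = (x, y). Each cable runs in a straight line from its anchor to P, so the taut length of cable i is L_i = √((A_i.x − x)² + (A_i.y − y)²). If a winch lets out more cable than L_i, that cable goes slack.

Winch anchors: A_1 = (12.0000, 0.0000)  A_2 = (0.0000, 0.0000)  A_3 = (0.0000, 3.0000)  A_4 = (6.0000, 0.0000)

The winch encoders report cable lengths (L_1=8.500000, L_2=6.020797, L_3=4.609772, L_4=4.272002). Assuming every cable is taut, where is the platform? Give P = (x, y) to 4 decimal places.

circle eqns → linear via eq_j − eq_1; set q_j = A_j·A_j − L_j²
q_1 = 144.0000+0.0000−72.2500 = 71.7500
24.0000·x + 0.0000·y = q_1−q_2 = 108.0000
24.0000·x − 6.0000·y = q_1−q_3 = 84.0000
12.0000·x + 0.0000·y = q_1−q_4 = 54.0000
solve first two rows → x=4.5000, y=4.0000
check cable 4: ‖A_4−P‖² = 18.2500 ≈ L_4² = 18.2500 ✓

(4.5000, 4.0000)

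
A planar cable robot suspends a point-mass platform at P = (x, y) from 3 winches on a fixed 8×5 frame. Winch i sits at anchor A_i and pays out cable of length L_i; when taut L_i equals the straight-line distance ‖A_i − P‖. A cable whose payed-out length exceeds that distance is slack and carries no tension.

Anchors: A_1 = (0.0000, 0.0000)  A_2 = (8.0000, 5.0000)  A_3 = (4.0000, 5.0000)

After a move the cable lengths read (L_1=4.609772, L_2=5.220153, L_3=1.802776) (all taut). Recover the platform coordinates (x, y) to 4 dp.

(3.0000, 3.5000)

expand ‖A_i−P‖²=L_i² and subtract eq 1 (c_i ≔ ‖A_i‖²−L_i²)
c_1 = 0.0000+0.0000−21.2500 = -21.2500
eq1−eq2 → [-16.0000  -10.0000]·P = -83.0000
eq1−eq3 → [-8.0000  -10.0000]·P = -59.0000
2×2 solve → P = (3.0000, 3.5000)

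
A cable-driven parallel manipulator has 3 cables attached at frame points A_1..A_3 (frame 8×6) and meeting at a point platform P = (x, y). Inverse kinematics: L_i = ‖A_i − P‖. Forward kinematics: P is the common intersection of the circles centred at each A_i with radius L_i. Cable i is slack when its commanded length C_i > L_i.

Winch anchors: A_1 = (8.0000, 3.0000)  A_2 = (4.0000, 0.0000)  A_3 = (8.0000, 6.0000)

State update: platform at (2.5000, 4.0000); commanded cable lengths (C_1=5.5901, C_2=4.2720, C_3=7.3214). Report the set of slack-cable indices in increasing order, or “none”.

cable 1: L_1 = ‖A_1−P‖ = 5.5902;  C_1 = 5.5901 → taut
cable 2: L_2 = ‖A_2−P‖ = 4.2720;  C_2 = 4.2720 → taut
cable 3: L_3 = ‖A_3−P‖ = 5.8523;  C_3 = 7.3214 → slack

3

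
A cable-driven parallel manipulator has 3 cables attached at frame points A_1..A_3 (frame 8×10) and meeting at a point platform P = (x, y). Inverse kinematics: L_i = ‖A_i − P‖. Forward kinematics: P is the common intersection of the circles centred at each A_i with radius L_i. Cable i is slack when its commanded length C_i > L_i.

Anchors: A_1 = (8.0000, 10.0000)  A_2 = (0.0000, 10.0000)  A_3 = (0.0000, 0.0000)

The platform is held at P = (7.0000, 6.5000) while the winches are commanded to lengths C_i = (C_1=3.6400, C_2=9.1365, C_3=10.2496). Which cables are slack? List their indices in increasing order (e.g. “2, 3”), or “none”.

2, 3

cable 1: √((1.0000)²+(3.5000)²)=3.6401, C_1=3.6400: taut
cable 2: √((-7.0000)²+(3.5000)²)=7.8262, C_2=9.1365: slack
cable 3: √((-7.0000)²+(-6.5000)²)=9.5525, C_3=10.2496: slack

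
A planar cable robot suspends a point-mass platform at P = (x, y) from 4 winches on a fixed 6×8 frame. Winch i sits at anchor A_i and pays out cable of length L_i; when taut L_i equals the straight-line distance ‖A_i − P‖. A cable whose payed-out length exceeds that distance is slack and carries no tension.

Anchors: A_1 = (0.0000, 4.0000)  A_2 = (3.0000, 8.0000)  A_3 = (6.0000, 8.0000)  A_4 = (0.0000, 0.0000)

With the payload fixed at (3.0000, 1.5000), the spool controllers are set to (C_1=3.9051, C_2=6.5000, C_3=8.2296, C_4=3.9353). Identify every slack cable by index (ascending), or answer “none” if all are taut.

i=1: geometric 3.9051 vs commanded 3.9051 ⇒ taut
i=2: geometric 6.5000 vs commanded 6.5000 ⇒ taut
i=3: geometric 7.1589 vs commanded 8.2296 ⇒ slack
i=4: geometric 3.3541 vs commanded 3.9353 ⇒ slack

3, 4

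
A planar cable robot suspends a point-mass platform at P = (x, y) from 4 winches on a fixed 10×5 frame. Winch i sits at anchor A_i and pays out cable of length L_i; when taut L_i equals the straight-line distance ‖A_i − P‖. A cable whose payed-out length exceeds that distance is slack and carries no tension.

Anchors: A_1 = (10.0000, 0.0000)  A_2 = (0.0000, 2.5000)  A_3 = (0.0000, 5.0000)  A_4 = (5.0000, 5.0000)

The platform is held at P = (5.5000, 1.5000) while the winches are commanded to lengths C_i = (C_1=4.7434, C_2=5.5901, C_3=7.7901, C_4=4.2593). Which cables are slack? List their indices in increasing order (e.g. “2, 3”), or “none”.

3, 4

cable 1: √((4.5000)²+(-1.5000)²)=4.7434, C_1=4.7434: taut
cable 2: √((-5.5000)²+(1.0000)²)=5.5902, C_2=5.5901: taut
cable 3: √((-5.5000)²+(3.5000)²)=6.5192, C_3=7.7901: slack
cable 4: √((-0.5000)²+(3.5000)²)=3.5355, C_4=4.2593: slack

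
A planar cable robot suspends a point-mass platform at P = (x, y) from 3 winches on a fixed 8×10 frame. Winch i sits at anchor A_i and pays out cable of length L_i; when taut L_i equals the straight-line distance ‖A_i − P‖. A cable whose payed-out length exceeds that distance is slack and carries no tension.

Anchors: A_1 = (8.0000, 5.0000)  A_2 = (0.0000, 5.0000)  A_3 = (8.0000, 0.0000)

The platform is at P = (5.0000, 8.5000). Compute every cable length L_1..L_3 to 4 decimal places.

L_1: Δ = A_1−P = (3.0000, -3.5000) → ‖Δ‖ = √21.2500 = 4.6098
L_2: Δ = A_2−P = (-5.0000, -3.5000) → ‖Δ‖ = √37.2500 = 6.1033
L_3: Δ = A_3−P = (3.0000, -8.5000) → ‖Δ‖ = √81.2500 = 9.0139

(4.6098, 6.1033, 9.0139)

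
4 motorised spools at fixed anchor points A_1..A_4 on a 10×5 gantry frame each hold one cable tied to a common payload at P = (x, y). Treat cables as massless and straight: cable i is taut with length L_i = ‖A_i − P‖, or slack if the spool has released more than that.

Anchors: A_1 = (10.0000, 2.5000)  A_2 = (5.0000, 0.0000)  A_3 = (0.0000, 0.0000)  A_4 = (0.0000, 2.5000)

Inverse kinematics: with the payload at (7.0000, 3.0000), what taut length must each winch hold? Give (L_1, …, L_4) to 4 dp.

(3.0414, 3.6056, 7.6158, 7.0178)

L_1: Δ = A_1−P = (3.0000, -0.5000) → ‖Δ‖ = √9.2500 = 3.0414
L_2: Δ = A_2−P = (-2.0000, -3.0000) → ‖Δ‖ = √13.0000 = 3.6056
L_3: Δ = A_3−P = (-7.0000, -3.0000) → ‖Δ‖ = √58.0000 = 7.6158
L_4: Δ = A_4−P = (-7.0000, -0.5000) → ‖Δ‖ = √49.2500 = 7.0178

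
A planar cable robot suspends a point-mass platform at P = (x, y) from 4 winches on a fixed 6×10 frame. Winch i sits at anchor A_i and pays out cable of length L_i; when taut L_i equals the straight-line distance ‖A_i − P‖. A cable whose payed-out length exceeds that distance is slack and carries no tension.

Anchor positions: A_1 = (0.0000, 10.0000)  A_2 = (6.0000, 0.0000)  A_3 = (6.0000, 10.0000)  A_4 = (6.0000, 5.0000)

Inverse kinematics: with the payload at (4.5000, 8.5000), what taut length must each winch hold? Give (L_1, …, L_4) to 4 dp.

(4.7434, 8.6313, 2.1213, 3.8079)

cable 1: Δx=-4.5000, Δy=1.5000; L_1 = √(Δx²+Δy²) = 4.7434
cable 2: Δx=1.5000, Δy=-8.5000; L_2 = √(Δx²+Δy²) = 8.6313
cable 3: Δx=1.5000, Δy=1.5000; L_3 = √(Δx²+Δy²) = 2.1213
cable 4: Δx=1.5000, Δy=-3.5000; L_4 = √(Δx²+Δy²) = 3.8079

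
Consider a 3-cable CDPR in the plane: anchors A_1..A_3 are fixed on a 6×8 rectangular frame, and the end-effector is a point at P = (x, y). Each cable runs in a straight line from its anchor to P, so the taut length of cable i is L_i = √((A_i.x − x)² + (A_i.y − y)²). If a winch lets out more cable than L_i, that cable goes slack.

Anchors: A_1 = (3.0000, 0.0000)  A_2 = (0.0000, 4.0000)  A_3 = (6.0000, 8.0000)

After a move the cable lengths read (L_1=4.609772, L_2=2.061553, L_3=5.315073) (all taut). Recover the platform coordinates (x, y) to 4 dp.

circle eqns → linear via eq_j − eq_1; set q_j = A_j·A_j − L_j²
q_1 = 9.0000+0.0000−21.2500 = -12.2500
6.0000·x − 8.0000·y = q_1−q_2 = -24.0000
-6.0000·x − 16.0000·y = q_1−q_3 = -84.0000
solve first two rows → x=2.0000, y=4.5000

(2.0000, 4.5000)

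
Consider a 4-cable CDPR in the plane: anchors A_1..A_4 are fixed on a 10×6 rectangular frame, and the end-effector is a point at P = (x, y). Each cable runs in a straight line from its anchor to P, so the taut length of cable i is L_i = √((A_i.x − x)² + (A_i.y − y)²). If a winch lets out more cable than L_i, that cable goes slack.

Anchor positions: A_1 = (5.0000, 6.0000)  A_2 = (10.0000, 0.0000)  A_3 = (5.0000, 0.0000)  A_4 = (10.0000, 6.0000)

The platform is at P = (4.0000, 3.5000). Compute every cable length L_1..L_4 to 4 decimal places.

(2.6926, 6.9462, 3.6401, 6.5000)

cable 1: Δx=1.0000, Δy=2.5000; L_1 = √(Δx²+Δy²) = 2.6926
cable 2: Δx=6.0000, Δy=-3.5000; L_2 = √(Δx²+Δy²) = 6.9462
cable 3: Δx=1.0000, Δy=-3.5000; L_3 = √(Δx²+Δy²) = 3.6401
cable 4: Δx=6.0000, Δy=2.5000; L_4 = √(Δx²+Δy²) = 6.5000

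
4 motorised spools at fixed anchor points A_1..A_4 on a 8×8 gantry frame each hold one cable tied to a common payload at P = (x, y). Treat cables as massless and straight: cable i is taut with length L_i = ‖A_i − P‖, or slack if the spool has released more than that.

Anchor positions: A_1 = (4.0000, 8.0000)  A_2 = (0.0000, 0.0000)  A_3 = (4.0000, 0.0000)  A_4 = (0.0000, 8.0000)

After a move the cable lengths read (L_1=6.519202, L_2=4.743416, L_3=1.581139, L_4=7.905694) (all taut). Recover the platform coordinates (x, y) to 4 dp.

(4.5000, 1.5000)

circle eqns → linear via eq_j − eq_1; set k_j = A_j·A_j − L_j²
k_1 = 16.0000+64.0000−42.5000 = 37.5000
8.0000·x + 16.0000·y = k_1−k_2 = 60.0000
0.0000·x + 16.0000·y = k_1−k_3 = 24.0000
8.0000·x + 0.0000·y = k_1−k_4 = 36.0000
solve first two rows → x=4.5000, y=1.5000
check cable 4: ‖A_4−P‖² = 62.5000 ≈ L_4² = 62.5000 ✓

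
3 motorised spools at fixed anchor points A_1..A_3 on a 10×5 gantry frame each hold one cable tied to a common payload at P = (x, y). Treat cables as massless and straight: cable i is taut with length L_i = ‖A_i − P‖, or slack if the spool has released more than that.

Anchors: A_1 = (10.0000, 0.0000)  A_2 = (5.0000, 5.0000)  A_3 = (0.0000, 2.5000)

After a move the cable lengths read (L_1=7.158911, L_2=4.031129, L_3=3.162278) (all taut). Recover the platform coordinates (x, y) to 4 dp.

(3.0000, 1.5000)

each cable: (A_i−P)·(A_i−P) = L_i²; let k_i = ‖A_i‖²−L_i²
k_1 = 100.0000+0.0000−51.2500 = 48.7500
row 1: 10.0000x − 10.0000y = 15.0000  (k_2=33.7500)
row 2: 20.0000x − 5.0000y = 52.5000  (k_3=-3.7500)
Cramer on rows 1–2 → x = 3.0000, y = 1.5000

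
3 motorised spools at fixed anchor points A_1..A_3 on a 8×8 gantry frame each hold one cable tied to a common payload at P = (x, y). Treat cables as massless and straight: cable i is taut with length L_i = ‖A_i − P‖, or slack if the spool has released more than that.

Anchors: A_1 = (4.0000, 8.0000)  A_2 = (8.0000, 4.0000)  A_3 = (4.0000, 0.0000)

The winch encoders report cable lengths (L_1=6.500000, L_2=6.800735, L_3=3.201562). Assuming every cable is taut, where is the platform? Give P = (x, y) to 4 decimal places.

circle eqns → linear via eq_j − eq_1; set c_j = A_j·A_j − L_j²
c_1 = 16.0000+64.0000−42.2500 = 37.7500
-8.0000·x + 8.0000·y = c_1−c_2 = 4.0000
0.0000·x + 16.0000·y = c_1−c_3 = 32.0000
solve first two rows → x=1.5000, y=2.0000

(1.5000, 2.0000)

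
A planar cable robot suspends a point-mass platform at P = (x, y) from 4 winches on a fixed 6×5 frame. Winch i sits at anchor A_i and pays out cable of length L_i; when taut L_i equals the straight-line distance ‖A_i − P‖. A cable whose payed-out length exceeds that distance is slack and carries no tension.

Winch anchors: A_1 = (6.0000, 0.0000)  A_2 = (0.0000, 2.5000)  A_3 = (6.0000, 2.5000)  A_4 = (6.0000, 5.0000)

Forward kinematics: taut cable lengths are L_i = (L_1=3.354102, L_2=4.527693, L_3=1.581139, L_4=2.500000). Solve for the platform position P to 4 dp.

(4.5000, 3.0000)

expand ‖A_i−P‖²=L_i² and subtract eq 1 (k_i ≔ ‖A_i‖²−L_i²)
k_1 = 36.0000+0.0000−11.2500 = 24.7500
eq1−eq2 → [12.0000  -5.0000]·P = 39.0000
eq1−eq3 → [0.0000  -5.0000]·P = -15.0000
eq1−eq4 → [0.0000  -10.0000]·P = -30.0000
2×2 solve → P = (4.5000, 3.0000)
check cable 4: ‖A_4−P‖² = 6.2500 ≈ L_4² = 6.2500 ✓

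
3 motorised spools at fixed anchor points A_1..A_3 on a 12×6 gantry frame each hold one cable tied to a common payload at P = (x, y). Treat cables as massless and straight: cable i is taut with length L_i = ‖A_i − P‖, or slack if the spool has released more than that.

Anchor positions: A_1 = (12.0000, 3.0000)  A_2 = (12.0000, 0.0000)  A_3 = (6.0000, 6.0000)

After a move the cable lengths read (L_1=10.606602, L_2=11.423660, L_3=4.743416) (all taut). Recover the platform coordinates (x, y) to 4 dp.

circle eqns → linear via eq_j − eq_1; set c_j = A_j·A_j − L_j²
c_1 = 144.0000+9.0000−112.5000 = 40.5000
0.0000·x + 6.0000·y = c_1−c_2 = 27.0000
12.0000·x − 6.0000·y = c_1−c_3 = -9.0000
solve first two rows → x=1.5000, y=4.5000

(1.5000, 4.5000)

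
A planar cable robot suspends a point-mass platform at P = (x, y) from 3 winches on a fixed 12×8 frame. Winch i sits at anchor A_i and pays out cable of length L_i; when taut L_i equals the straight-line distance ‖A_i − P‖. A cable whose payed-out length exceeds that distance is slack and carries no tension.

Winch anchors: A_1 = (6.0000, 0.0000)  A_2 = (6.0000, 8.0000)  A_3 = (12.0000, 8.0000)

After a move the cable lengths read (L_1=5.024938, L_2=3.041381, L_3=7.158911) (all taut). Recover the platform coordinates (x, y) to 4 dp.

(5.5000, 5.0000)

circle eqns → linear via eq_j − eq_1; set c_j = A_j·A_j − L_j²
c_1 = 36.0000+0.0000−25.2500 = 10.7500
0.0000·x − 16.0000·y = c_1−c_2 = -80.0000
-12.0000·x − 16.0000·y = c_1−c_3 = -146.0000
solve first two rows → x=5.5000, y=5.0000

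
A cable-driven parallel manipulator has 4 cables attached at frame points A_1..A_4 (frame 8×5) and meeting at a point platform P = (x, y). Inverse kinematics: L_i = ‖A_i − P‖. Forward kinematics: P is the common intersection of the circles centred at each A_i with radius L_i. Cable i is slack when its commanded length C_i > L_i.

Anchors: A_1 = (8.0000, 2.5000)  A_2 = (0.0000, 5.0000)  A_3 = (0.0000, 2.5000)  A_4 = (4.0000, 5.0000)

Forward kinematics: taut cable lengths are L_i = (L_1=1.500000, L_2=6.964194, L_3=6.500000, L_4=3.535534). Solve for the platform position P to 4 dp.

(6.5000, 2.5000)

each cable: (A_i−P)·(A_i−P) = L_i²; let k_i = ‖A_i‖²−L_i²
k_1 = 64.0000+6.2500−2.2500 = 68.0000
row 1: 16.0000x − 5.0000y = 91.5000  (k_2=-23.5000)
row 2: 16.0000x + 0.0000y = 104.0000  (k_3=-36.0000)
row 3: 8.0000x − 5.0000y = 39.5000  (k_4=28.5000)
Cramer on rows 1–2 → x = 6.5000, y = 2.5000
check cable 4: ‖A_4−P‖² = 12.5000 ≈ L_4² = 12.5000 ✓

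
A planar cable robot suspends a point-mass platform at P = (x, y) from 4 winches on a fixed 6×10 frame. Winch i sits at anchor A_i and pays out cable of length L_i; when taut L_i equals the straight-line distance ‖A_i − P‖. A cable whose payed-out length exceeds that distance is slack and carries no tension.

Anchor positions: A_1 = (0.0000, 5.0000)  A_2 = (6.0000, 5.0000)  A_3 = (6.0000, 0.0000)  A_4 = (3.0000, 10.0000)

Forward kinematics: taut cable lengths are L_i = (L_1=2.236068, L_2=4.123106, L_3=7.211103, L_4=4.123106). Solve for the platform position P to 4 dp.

circle eqns → linear via eq_j − eq_1; set c_j = A_j·A_j − L_j²
c_1 = 0.0000+25.0000−5.0000 = 20.0000
-12.0000·x + 0.0000·y = c_1−c_2 = -24.0000
-12.0000·x + 10.0000·y = c_1−c_3 = 36.0000
-6.0000·x − 10.0000·y = c_1−c_4 = -72.0000
solve first two rows → x=2.0000, y=6.0000
check cable 4: ‖A_4−P‖² = 17.0000 ≈ L_4² = 17.0000 ✓

(2.0000, 6.0000)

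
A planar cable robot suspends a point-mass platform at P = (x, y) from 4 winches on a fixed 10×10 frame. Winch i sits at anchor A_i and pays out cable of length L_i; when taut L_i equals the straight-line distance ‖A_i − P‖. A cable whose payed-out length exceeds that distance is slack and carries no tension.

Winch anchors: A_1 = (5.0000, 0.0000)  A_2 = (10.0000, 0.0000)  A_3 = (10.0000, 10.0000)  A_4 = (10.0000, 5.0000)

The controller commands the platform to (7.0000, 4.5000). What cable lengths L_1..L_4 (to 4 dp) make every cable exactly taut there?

cable 1: Δx=-2.0000, Δy=-4.5000; L_1 = √(Δx²+Δy²) = 4.9244
cable 2: Δx=3.0000, Δy=-4.5000; L_2 = √(Δx²+Δy²) = 5.4083
cable 3: Δx=3.0000, Δy=5.5000; L_3 = √(Δx²+Δy²) = 6.2650
cable 4: Δx=3.0000, Δy=0.5000; L_4 = √(Δx²+Δy²) = 3.0414

(4.9244, 5.4083, 6.2650, 3.0414)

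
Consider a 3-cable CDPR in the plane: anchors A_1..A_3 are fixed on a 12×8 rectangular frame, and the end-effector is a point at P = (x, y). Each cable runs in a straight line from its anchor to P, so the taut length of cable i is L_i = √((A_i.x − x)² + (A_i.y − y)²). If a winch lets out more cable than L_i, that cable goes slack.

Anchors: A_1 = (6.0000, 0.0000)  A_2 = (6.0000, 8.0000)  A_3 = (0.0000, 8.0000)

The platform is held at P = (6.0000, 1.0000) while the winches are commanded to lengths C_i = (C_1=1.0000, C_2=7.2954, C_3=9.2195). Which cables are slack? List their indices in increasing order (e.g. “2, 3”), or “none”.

cable 1: √((0.0000)²+(-1.0000)²)=1.0000, C_1=1.0000: taut
cable 2: √((0.0000)²+(7.0000)²)=7.0000, C_2=7.2954: slack
cable 3: √((-6.0000)²+(7.0000)²)=9.2195, C_3=9.2195: taut

2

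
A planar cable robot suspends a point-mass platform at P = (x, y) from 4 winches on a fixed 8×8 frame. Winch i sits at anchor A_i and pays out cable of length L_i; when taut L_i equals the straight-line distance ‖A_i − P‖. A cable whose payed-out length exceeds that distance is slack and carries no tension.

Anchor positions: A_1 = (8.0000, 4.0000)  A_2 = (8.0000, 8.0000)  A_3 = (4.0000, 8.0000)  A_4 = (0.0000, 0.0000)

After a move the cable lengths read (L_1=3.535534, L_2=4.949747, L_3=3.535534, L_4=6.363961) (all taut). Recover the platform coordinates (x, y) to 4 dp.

circle eqns → linear via eq_j − eq_1; set c_j = A_j·A_j − L_j²
c_1 = 64.0000+16.0000−12.5000 = 67.5000
0.0000·x − 8.0000·y = c_1−c_2 = -36.0000
8.0000·x − 8.0000·y = c_1−c_3 = 0.0000
16.0000·x + 8.0000·y = c_1−c_4 = 108.0000
solve first two rows → x=4.5000, y=4.5000
check cable 4: ‖A_4−P‖² = 40.5000 ≈ L_4² = 40.5000 ✓

(4.5000, 4.5000)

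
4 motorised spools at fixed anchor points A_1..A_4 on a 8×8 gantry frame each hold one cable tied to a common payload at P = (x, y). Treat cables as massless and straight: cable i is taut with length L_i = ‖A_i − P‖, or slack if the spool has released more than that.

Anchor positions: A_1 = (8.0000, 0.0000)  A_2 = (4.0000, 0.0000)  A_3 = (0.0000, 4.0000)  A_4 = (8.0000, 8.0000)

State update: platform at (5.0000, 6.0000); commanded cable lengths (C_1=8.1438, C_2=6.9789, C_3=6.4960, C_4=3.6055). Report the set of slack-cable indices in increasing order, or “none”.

cable 1: L_1 = ‖A_1−P‖ = 6.7082;  C_1 = 8.1438 → slack
cable 2: L_2 = ‖A_2−P‖ = 6.0828;  C_2 = 6.9789 → slack
cable 3: L_3 = ‖A_3−P‖ = 5.3852;  C_3 = 6.4960 → slack
cable 4: L_4 = ‖A_4−P‖ = 3.6056;  C_4 = 3.6055 → taut

1, 2, 3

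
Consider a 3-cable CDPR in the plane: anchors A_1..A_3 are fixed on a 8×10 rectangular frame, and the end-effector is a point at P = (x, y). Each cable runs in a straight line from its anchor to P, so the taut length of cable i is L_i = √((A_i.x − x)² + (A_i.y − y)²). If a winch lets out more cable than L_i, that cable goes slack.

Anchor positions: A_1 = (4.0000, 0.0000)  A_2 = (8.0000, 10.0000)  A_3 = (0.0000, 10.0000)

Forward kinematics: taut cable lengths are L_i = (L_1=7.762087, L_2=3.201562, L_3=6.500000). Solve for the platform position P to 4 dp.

(6.0000, 7.5000)

circle eqns → linear via eq_j − eq_1; set c_j = A_j·A_j − L_j²
c_1 = 16.0000+0.0000−60.2500 = -44.2500
-8.0000·x − 20.0000·y = c_1−c_2 = -198.0000
8.0000·x − 20.0000·y = c_1−c_3 = -102.0000
solve first two rows → x=6.0000, y=7.5000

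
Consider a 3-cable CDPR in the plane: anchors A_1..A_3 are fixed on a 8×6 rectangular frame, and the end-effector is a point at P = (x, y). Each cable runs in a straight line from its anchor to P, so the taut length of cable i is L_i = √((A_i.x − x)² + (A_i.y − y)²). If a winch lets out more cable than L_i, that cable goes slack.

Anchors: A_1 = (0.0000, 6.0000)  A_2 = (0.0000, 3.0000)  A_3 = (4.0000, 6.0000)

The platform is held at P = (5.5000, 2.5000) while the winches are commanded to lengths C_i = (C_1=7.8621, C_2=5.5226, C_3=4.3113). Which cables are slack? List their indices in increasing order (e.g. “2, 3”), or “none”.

1, 3

i=1: geometric 6.5192 vs commanded 7.8621 ⇒ slack
i=2: geometric 5.5227 vs commanded 5.5226 ⇒ taut
i=3: geometric 3.8079 vs commanded 4.3113 ⇒ slack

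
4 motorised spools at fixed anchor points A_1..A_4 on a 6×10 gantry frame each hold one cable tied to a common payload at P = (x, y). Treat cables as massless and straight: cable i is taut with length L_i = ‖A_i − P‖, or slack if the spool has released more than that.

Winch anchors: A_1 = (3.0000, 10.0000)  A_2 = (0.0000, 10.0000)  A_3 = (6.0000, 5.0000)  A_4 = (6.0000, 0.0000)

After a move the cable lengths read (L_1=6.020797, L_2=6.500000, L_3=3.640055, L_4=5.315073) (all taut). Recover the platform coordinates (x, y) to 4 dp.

(2.5000, 4.0000)

circle eqns → linear via eq_j − eq_1; set c_j = A_j·A_j − L_j²
c_1 = 9.0000+100.0000−36.2500 = 72.7500
6.0000·x + 0.0000·y = c_1−c_2 = 15.0000
-6.0000·x + 10.0000·y = c_1−c_3 = 25.0000
-6.0000·x + 20.0000·y = c_1−c_4 = 65.0000
solve first two rows → x=2.5000, y=4.0000
check cable 4: ‖A_4−P‖² = 28.2500 ≈ L_4² = 28.2500 ✓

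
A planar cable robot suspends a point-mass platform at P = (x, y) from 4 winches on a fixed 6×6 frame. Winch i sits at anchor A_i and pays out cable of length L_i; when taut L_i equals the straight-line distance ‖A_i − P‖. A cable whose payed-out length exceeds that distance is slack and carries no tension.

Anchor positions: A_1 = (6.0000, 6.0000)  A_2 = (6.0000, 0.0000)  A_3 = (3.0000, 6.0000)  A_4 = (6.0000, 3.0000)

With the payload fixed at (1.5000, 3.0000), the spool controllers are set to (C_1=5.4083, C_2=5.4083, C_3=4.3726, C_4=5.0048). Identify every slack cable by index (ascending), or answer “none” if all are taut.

cable 1: L_1 = ‖A_1−P‖ = 5.4083;  C_1 = 5.4083 → taut
cable 2: L_2 = ‖A_2−P‖ = 5.4083;  C_2 = 5.4083 → taut
cable 3: L_3 = ‖A_3−P‖ = 3.3541;  C_3 = 4.3726 → slack
cable 4: L_4 = ‖A_4−P‖ = 4.5000;  C_4 = 5.0048 → slack

3, 4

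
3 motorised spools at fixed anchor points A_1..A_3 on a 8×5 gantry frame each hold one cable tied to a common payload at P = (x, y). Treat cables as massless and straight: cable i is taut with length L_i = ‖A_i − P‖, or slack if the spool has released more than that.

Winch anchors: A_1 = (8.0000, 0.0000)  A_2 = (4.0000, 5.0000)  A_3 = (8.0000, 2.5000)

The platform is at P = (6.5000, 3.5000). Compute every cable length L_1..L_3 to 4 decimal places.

(3.8079, 2.9155, 1.8028)

L_1 = √((8.0000−6.5000)² + (0.0000−3.5000)²) = 3.8079
L_2 = √((4.0000−6.5000)² + (5.0000−3.5000)²) = 2.9155
L_3 = √((8.0000−6.5000)² + (2.5000−3.5000)²) = 1.8028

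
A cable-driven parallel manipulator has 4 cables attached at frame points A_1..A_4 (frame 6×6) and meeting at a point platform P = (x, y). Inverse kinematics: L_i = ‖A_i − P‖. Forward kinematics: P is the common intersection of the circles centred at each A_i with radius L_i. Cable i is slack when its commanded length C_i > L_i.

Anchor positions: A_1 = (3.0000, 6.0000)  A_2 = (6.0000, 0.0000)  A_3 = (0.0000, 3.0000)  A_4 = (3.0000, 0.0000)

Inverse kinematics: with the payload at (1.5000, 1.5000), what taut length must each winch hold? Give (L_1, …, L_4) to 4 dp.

cable 1: Δx=1.5000, Δy=4.5000; L_1 = √(Δx²+Δy²) = 4.7434
cable 2: Δx=4.5000, Δy=-1.5000; L_2 = √(Δx²+Δy²) = 4.7434
cable 3: Δx=-1.5000, Δy=1.5000; L_3 = √(Δx²+Δy²) = 2.1213
cable 4: Δx=1.5000, Δy=-1.5000; L_4 = √(Δx²+Δy²) = 2.1213

(4.7434, 4.7434, 2.1213, 2.1213)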